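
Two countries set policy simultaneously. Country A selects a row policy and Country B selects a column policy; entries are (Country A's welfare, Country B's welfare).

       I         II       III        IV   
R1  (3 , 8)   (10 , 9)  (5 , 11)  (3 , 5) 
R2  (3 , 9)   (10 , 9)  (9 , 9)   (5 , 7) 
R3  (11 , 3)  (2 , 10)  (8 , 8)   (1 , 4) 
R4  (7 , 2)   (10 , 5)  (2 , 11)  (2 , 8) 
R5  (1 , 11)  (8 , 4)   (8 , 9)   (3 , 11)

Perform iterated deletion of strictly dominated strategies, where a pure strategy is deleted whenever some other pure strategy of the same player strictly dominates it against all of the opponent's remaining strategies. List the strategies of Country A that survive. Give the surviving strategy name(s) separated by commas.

For Country A, R2 strictly dominates R5 on the remaining columns (I: 3>1, II: 10>8, III: 9>8, IV: 5>3); eliminate R5.
Column IV is eliminated: III beats it against every remaining row (R1: 11>5, R2: 9>7, R3: 8>4, R4: 11>8).
Among the remaining strategies, none is strictly dominated by another pure strategy of the same player, so the elimination stops.
Surviving strategies — Country A: {R1, R2, R3, R4}; Country B: {I, II, III}.

R1, R2, R3, R4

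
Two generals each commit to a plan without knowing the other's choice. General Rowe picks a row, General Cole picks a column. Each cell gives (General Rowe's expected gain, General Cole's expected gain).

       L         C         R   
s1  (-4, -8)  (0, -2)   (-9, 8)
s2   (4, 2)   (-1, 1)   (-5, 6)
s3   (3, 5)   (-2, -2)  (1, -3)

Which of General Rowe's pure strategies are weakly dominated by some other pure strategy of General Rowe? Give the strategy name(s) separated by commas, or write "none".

s1 is not dominated — it holds its own against s2 at C (0>-1); s3 at C (0>-2).
s2 is not dominated — it holds its own against s1 at L (4>-4); s3 at L (4>3).
s3: no other strategy beats it everywhere (s1 at L (3>-4); s2 at R (1>-5)).

none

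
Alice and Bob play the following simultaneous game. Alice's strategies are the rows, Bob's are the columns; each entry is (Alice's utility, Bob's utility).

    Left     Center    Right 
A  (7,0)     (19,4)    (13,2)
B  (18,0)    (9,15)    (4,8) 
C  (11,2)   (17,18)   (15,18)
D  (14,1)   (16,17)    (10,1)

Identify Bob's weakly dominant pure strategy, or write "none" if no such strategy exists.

Center vs Left: A: 4>0, B: 15>0, C: 18>2, D: 17>1.
Center vs Right: A: 4>2, B: 15>8, C: 18=18, D: 17>1.
Center is at least as good as every other strategy against every opponent action, so it is weakly dominant.

Center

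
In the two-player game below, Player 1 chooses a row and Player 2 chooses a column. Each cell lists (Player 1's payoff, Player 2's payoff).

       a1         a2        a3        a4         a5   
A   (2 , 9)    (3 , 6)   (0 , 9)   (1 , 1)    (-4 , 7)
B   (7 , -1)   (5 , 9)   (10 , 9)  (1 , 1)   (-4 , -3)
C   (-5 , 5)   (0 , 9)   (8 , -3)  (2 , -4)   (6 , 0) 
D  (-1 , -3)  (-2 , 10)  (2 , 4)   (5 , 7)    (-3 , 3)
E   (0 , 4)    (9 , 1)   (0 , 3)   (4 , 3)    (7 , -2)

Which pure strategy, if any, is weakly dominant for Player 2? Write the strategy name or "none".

a1 fails to dominate a2 at B (-1<9).
a2 fails to dominate a1 at A (6<9).
a3 fails to dominate a1 at C (-3<5).
a4 fails to dominate a1 at A (1<9).
a5 fails to dominate a1 at A (7<9).
No single strategy dominates all the others.

none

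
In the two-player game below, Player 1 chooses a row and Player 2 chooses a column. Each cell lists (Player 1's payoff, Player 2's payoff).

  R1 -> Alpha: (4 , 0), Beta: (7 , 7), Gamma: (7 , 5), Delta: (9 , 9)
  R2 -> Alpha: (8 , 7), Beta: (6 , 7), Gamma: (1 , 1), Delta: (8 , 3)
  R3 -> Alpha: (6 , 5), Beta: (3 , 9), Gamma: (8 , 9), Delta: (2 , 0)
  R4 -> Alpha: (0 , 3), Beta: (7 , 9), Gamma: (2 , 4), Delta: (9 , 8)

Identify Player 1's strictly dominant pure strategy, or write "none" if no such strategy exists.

R1 fails to dominate R2 at Alpha (4<8).
R2 fails to dominate R1 at Beta (6<7).
R3 fails to dominate R1 at Beta (3<7).
R4 fails to dominate R1 at Alpha (0<4).
No single strategy dominates all the others.

none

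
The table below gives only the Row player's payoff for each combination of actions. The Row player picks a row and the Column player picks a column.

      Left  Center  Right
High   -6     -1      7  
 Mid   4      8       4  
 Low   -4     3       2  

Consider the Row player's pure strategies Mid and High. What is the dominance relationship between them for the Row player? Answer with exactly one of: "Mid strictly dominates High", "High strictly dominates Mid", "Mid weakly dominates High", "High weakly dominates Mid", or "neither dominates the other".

Compare Mid to High across every action of the Column player: Left: 4>-6, Center: 8>-1, Right: 4<7.
Mid does better at Left, Center but worse at Right; neither strategy dominates the other.

neither dominates the other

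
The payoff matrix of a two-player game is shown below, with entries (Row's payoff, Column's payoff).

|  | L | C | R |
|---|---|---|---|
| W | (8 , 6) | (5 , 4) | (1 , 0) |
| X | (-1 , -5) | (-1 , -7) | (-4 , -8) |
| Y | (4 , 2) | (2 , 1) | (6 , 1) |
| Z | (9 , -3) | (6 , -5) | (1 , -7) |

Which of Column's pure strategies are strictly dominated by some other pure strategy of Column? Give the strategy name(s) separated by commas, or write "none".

L is not dominated — it holds its own against C at W (6>4); R at W (6>0).
C: dominated, since L does at least as well everywhere (W: 6>4, X: -5>-7, Y: 2>1, Z: -3>-5).
R is strictly dominated by L (W: 6>0, X: -5>-8, Y: 2>1, Z: -3>-7).

C, R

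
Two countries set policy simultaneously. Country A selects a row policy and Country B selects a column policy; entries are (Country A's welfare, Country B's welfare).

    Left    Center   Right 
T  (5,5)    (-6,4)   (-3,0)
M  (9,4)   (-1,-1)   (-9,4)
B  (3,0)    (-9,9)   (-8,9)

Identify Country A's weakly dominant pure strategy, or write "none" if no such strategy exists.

none

T fails to dominate M at Left (5<9).
M fails to dominate T at Right (-9<-3).
B fails to dominate T at Left (3<5).
No single strategy dominates all the others.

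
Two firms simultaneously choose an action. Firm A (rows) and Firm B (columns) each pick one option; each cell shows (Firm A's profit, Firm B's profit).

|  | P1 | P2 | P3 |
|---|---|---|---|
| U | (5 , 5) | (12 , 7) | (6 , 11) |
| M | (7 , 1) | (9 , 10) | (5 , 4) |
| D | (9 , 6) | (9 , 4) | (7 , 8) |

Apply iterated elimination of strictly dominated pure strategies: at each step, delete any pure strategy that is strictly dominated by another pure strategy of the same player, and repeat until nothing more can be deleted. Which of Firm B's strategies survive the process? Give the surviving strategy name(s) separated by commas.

Firm B's strategy P1 is strictly dominated by P3 (U: 11>5, M: 4>1, D: 8>6) and is removed.
Row M is eliminated: U beats it against every remaining column (P2: 12>9, P3: 6>5).
For Firm B, P3 strictly dominates P2 on the remaining rows (U: 11>7, D: 8>4); eliminate P2.
Row U is eliminated: D beats it against every remaining column (P3: 7>6).
Among the remaining strategies, none is strictly dominated by another pure strategy of the same player, so the elimination stops.
Surviving strategies — Firm A: {D}; Firm B: {P3}.

P3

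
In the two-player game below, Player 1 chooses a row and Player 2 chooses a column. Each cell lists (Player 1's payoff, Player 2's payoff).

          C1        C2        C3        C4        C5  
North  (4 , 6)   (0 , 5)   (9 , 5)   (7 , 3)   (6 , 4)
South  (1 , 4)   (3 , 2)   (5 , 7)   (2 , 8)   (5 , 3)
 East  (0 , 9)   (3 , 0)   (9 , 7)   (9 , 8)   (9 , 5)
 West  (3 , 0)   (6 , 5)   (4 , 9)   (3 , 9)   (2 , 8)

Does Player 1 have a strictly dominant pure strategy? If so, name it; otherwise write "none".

none

North fails to dominate South at C2 (0<3).
South fails to dominate North at C1 (1<4).
East fails to dominate North at C1 (0<4).
West fails to dominate North at C1 (3<4).
No single strategy dominates all the others.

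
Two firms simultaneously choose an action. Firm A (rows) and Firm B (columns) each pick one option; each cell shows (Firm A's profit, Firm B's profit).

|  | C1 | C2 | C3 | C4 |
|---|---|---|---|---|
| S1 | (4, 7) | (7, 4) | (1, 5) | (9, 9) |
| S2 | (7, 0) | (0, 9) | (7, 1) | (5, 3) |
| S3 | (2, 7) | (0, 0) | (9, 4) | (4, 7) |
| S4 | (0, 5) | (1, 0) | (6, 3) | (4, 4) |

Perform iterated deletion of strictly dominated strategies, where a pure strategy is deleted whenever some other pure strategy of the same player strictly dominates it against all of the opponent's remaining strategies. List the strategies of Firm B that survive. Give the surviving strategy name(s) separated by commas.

Firm B's strategy C3 is strictly dominated by C4 (S1: 9>5, S2: 3>1, S3: 7>4, S4: 4>3) and is removed.
Firm A's strategy S3 is strictly dominated by S1 (C1: 4>2, C2: 7>0, C4: 9>4) and is removed.
Firm A's strategy S4 is strictly dominated by S1 (C1: 4>0, C2: 7>1, C4: 9>4) and is removed.
For Firm B, C4 strictly dominates C1 on the remaining rows (S1: 9>7, S2: 3>0); eliminate C1.
Firm A's strategy S2 is strictly dominated by S1 (C2: 7>0, C4: 9>5) and is removed.
Column C2 is eliminated: C4 beats it against every remaining row (S1: 9>4).
Among the remaining strategies, none is strictly dominated by another pure strategy of the same player, so the elimination stops.
Surviving strategies — Firm A: {S1}; Firm B: {C4}.

C4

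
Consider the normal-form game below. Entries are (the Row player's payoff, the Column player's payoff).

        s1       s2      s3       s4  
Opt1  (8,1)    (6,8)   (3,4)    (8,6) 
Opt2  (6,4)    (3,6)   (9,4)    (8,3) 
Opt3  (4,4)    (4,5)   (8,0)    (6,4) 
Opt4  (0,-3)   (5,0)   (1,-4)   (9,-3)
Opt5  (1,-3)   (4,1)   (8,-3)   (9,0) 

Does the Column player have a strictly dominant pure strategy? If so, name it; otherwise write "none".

s2 vs s1: Opt1: 8>1, Opt2: 6>4, Opt3: 5>4, Opt4: 0>-3, Opt5: 1>-3.
s2 vs s3: Opt1: 8>4, Opt2: 6>4, Opt3: 5>0, Opt4: 0>-4, Opt5: 1>-3.
s2 vs s4: Opt1: 8>6, Opt2: 6>3, Opt3: 5>4, Opt4: 0>-3, Opt5: 1>0.
s2 strictly beats every other strategy against every opponent action, so it is strictly dominant.

s2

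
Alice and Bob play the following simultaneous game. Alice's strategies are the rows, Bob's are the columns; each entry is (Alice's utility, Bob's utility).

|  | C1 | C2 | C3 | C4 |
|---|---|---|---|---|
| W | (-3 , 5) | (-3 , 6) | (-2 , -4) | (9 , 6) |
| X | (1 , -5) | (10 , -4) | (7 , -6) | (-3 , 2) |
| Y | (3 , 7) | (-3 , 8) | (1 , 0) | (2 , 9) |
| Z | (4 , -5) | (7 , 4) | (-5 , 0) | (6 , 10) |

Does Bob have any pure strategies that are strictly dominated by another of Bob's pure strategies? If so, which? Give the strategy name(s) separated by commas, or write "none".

C1: dominated, since C2 does at least as well everywhere (W: 6>5, X: -4>-5, Y: 8>7, Z: 4>-5).
Nothing dominates C2: C1 at W (6>5); C3 at W (6>-4); C4 at W (6=6).
C2 strictly dominates C3 — W: 6>-4, X: -4>-6, Y: 8>0, Z: 4>0.
C4: no other strategy beats it everywhere (C1 at W (6>5); C2 at W (6=6); C3 at W (6>-4)).

C1, C3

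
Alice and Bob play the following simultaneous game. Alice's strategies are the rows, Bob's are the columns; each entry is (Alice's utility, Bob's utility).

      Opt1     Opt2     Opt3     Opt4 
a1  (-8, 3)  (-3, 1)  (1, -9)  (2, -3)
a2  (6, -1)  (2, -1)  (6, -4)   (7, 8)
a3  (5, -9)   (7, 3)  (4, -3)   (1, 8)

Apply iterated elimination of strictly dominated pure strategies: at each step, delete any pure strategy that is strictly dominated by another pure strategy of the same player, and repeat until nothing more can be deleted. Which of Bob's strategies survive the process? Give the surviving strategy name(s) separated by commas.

Opt4

Row a1 is eliminated: a2 beats it against every remaining column (Opt1: 6>-8, Opt2: 2>-3, Opt3: 6>1, Opt4: 7>2).
Column Opt1 is eliminated: Opt4 beats it against every remaining row (a2: 8>-1, a3: 8>-9).
Column Opt2 is eliminated: Opt4 beats it against every remaining row (a2: 8>-1, a3: 8>3).
Alice's strategy a3 is strictly dominated by a2 (Opt3: 6>4, Opt4: 7>1) and is removed.
Bob's strategy Opt3 is strictly dominated by Opt4 (a2: 8>-4) and is removed.
Among the remaining strategies, none is strictly dominated by another pure strategy of the same player, so the elimination stops.
Surviving strategies — Alice: {a2}; Bob: {Opt4}.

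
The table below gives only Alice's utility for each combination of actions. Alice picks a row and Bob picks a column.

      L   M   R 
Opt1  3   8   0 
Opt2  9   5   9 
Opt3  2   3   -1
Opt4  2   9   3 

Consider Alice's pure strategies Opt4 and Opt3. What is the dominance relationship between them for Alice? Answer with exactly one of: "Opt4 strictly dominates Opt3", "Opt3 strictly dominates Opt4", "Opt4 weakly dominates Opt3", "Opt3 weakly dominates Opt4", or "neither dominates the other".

Opt4's payoffs vs Opt3's, by Bob's action — L: 2=2, M: 9>3, R: 3>-1.
Opt4 is at least as good everywhere and strictly better somewhere (tied only at L), so Opt4 weakly but not strictly dominates Opt3.

Opt4 weakly dominates Opt3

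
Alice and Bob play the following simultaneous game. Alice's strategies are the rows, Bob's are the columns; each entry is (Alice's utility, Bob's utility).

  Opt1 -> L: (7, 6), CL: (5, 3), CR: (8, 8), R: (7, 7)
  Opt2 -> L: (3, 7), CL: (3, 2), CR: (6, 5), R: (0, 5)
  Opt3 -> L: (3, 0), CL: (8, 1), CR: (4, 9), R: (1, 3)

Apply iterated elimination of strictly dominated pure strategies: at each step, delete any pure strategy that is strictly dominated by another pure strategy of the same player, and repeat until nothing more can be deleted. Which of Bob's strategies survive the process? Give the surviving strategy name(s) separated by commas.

CR

Alice's strategy Opt2 is strictly dominated by Opt1 (L: 7>3, CL: 5>3, CR: 8>6, R: 7>0) and is removed.
For Bob, CR strictly dominates L on the remaining rows (Opt1: 8>6, Opt3: 9>0); eliminate L.
Column CL is eliminated: CR beats it against every remaining row (Opt1: 8>3, Opt3: 9>1).
For Alice, Opt1 strictly dominates Opt3 on the remaining columns (CR: 8>4, R: 7>1); eliminate Opt3.
Column R is eliminated: CR beats it against every remaining row (Opt1: 8>7).
Among the remaining strategies, none is strictly dominated by another pure strategy of the same player, so the elimination stops.
Surviving strategies — Alice: {Opt1}; Bob: {CR}.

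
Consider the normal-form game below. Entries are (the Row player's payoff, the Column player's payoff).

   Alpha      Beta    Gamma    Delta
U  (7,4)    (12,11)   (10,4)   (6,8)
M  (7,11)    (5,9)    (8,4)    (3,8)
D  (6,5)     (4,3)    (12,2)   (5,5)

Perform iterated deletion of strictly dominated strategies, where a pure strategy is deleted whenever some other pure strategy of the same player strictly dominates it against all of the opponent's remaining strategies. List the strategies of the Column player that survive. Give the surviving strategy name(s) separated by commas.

Alpha, Beta

Column Gamma is eliminated: Beta beats it against every remaining row (U: 11>4, M: 9>4, D: 3>2).
The Row player's strategy D is strictly dominated by U (Alpha: 7>6, Beta: 12>4, Delta: 6>5) and is removed.
For the Column player, Beta strictly dominates Delta on the remaining rows (U: 11>8, M: 9>8); eliminate Delta.
Among the remaining strategies, none is strictly dominated by another pure strategy of the same player, so the elimination stops.
Surviving strategies — the Row player: {U, M}; the Column player: {Alpha, Beta}.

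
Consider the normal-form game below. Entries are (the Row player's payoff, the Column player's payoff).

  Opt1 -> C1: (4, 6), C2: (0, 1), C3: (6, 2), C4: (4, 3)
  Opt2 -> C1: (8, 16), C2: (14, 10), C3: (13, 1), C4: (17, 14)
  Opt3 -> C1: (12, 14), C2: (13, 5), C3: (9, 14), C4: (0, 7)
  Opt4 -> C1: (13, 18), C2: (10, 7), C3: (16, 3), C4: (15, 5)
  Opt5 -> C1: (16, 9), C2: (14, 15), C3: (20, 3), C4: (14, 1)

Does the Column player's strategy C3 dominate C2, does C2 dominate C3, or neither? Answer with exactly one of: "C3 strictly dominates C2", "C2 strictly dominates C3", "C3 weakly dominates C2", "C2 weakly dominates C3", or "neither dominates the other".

Compare C3 to C2 across each choice by the Row player: Opt1: 2>1, Opt2: 1<10, Opt3: 14>5, Opt4: 3<7, Opt5: 3<15.
C3 does better at Opt1, Opt3 but worse at Opt2, Opt4, Opt5; neither strategy dominates the other.

neither dominates the other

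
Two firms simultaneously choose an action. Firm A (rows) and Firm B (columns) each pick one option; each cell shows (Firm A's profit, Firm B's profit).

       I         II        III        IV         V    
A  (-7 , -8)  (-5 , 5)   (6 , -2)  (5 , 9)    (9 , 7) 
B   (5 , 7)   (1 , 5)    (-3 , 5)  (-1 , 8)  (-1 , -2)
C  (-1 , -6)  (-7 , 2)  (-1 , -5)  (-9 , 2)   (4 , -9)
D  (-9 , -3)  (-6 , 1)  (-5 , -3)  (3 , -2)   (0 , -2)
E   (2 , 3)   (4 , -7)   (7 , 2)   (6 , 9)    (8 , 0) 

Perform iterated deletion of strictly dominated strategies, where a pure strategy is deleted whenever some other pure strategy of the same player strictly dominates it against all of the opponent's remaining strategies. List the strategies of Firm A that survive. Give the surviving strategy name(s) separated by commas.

E

Row C is eliminated: E beats it against every remaining column (I: 2>-1, II: 4>-7, III: 7>-1, IV: 6>-9, V: 8>4).
For Firm A, A strictly dominates D on the remaining columns (I: -7>-9, II: -5>-6, III: 6>-5, IV: 5>3, V: 9>0); eliminate D.
For Firm B, IV strictly dominates I on the remaining rows (A: 9>-8, B: 8>7, E: 9>3); eliminate I.
Row B is eliminated: E beats it against every remaining column (II: 4>1, III: 7>-3, IV: 6>-1, V: 8>-1).
Firm B's strategy II is strictly dominated by IV (A: 9>5, E: 9>-7) and is removed.
Column III is eliminated: IV beats it against every remaining row (A: 9>-2, E: 9>2).
Column V is eliminated: IV beats it against every remaining row (A: 9>7, E: 9>0).
For Firm A, E strictly dominates A on the remaining columns (IV: 6>5); eliminate A.
Among the remaining strategies, none is strictly dominated by another pure strategy of the same player, so the elimination stops.
Surviving strategies — Firm A: {E}; Firm B: {IV}.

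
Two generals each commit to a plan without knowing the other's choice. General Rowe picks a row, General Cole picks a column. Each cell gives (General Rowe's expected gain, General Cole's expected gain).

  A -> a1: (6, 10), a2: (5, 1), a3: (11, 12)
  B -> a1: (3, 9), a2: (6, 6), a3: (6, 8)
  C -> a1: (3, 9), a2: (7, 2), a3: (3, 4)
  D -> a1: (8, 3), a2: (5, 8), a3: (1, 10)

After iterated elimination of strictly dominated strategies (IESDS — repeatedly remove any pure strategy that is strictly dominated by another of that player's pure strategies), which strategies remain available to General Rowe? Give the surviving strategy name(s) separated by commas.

Column a2 is eliminated: a3 beats it against every remaining row (A: 12>1, B: 8>6, C: 4>2, D: 10>8).
General Rowe's strategy B is strictly dominated by A (a1: 6>3, a3: 11>6) and is removed.
General Rowe's strategy C is strictly dominated by A (a1: 6>3, a3: 11>3) and is removed.
For General Cole, a3 strictly dominates a1 on the remaining rows (A: 12>10, D: 10>3); eliminate a1.
General Rowe's strategy D is strictly dominated by A (a3: 11>1) and is removed.
Among the remaining strategies, none is strictly dominated by another pure strategy of the same player, so the elimination stops.
Surviving strategies — General Rowe: {A}; General Cole: {a3}.

A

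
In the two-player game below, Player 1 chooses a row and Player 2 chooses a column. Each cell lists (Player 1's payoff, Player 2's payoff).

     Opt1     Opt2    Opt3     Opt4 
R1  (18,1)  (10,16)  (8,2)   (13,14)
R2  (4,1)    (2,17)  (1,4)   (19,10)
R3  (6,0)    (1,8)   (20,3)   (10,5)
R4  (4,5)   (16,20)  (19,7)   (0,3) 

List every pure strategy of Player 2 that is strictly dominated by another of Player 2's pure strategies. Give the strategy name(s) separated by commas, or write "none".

Opt2 strictly dominates Opt1 — R1: 16>1, R2: 17>1, R3: 8>0, R4: 20>5.
Opt2: no other strategy beats it everywhere (Opt1 at R1 (16>1); Opt3 at R1 (16>2); Opt4 at R1 (16>14)).
Opt3 is strictly dominated by Opt2 (R1: 16>2, R2: 17>4, R3: 8>3, R4: 20>7).
Opt4: dominated, since Opt2 does at least as well everywhere (R1: 16>14, R2: 17>10, R3: 8>5, R4: 20>3).

Opt1, Opt3, Opt4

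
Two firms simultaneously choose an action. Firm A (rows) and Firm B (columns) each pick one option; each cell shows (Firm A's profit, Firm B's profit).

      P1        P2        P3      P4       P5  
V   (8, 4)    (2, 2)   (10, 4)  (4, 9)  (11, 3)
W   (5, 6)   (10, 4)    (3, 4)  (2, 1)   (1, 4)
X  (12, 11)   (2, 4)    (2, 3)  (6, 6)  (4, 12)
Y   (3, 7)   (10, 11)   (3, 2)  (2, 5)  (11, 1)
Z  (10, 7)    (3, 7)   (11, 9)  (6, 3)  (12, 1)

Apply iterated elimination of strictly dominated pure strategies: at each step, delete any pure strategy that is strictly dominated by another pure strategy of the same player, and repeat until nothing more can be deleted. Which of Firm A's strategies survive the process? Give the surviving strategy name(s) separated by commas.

Firm A's strategy V is strictly dominated by Z (P1: 10>8, P2: 3>2, P3: 11>10, P4: 6>4, P5: 12>11) and is removed.
For Firm B, P1 strictly dominates P4 on the remaining rows (W: 6>1, X: 11>6, Y: 7>5, Z: 7>3); eliminate P4.
Among the remaining strategies, none is strictly dominated by another pure strategy of the same player, so the elimination stops.
Surviving strategies — Firm A: {W, X, Y, Z}; Firm B: {P1, P2, P3, P5}.

W, X, Y, Z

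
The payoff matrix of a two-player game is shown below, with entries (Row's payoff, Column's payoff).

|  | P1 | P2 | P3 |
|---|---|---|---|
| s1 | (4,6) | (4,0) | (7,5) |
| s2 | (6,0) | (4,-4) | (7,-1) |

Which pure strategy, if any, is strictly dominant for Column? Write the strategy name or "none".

P1

P1 vs P2: s1: 6>0, s2: 0>-4.
P1 vs P3: s1: 6>5, s2: 0>-1.
P1 strictly beats every other strategy against every opponent action, so it is strictly dominant.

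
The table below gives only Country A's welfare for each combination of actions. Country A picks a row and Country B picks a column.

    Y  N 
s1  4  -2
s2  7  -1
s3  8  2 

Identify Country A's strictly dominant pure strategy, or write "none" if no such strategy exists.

s3

s3 vs s1: Y: 8>4, N: 2>-2.
s3 vs s2: Y: 8>7, N: 2>-1.
s3 strictly beats every other strategy against every opponent action, so it is strictly dominant.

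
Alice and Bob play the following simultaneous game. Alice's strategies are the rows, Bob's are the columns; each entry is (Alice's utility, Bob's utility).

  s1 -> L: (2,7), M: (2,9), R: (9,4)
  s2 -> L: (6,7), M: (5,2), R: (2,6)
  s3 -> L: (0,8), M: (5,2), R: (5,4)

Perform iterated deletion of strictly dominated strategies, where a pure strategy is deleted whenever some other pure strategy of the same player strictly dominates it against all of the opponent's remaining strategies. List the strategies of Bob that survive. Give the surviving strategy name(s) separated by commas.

Bob's strategy R is strictly dominated by L (s1: 7>4, s2: 7>6, s3: 8>4) and is removed.
For Alice, s2 strictly dominates s1 on the remaining columns (L: 6>2, M: 5>2); eliminate s1.
Column M is eliminated: L beats it against every remaining row (s2: 7>2, s3: 8>2).
Row s3 is eliminated: s2 beats it against every remaining column (L: 6>0).
Among the remaining strategies, none is strictly dominated by another pure strategy of the same player, so the elimination stops.
Surviving strategies — Alice: {s2}; Bob: {L}.

L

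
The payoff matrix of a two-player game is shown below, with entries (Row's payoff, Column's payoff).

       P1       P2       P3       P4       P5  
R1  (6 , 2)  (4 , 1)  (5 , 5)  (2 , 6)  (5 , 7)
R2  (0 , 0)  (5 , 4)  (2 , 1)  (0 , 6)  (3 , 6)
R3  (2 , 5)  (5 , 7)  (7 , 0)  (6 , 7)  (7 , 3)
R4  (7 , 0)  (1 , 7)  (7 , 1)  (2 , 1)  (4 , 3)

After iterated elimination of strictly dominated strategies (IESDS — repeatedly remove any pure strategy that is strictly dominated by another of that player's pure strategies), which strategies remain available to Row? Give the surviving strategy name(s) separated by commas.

R2, R3

For Column, P4 strictly dominates P1 on the remaining rows (R1: 6>2, R2: 6>0, R3: 7>5, R4: 1>0); eliminate P1.
For Row, R3 strictly dominates R1 on the remaining columns (P2: 5>4, P3: 7>5, P4: 6>2, P5: 7>5); eliminate R1.
For Column, P2 strictly dominates P3 on the remaining rows (R2: 4>1, R3: 7>0, R4: 7>1); eliminate P3.
Row's strategy R4 is strictly dominated by R3 (P2: 5>1, P4: 6>2, P5: 7>4) and is removed.
Among the remaining strategies, none is strictly dominated by another pure strategy of the same player, so the elimination stops.
Surviving strategies — Row: {R2, R3}; Column: {P2, P4, P5}.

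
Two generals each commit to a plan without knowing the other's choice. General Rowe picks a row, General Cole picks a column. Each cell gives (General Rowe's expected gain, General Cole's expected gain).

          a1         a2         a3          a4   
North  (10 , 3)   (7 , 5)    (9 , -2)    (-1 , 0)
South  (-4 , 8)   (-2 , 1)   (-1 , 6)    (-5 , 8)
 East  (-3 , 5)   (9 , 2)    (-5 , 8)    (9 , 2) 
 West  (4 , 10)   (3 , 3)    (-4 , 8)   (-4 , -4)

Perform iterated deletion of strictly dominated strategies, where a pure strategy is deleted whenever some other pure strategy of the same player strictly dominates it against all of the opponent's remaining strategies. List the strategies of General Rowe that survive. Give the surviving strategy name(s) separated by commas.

North, East

Row South is eliminated: North beats it against every remaining column (a1: 10>-4, a2: 7>-2, a3: 9>-1, a4: -1>-5).
Row West is eliminated: North beats it against every remaining column (a1: 10>4, a2: 7>3, a3: 9>-4, a4: -1>-4).
For General Cole, a1 strictly dominates a4 on the remaining rows (North: 3>0, East: 5>2); eliminate a4.
Among the remaining strategies, none is strictly dominated by another pure strategy of the same player, so the elimination stops.
Surviving strategies — General Rowe: {North, East}; General Cole: {a1, a2, a3}.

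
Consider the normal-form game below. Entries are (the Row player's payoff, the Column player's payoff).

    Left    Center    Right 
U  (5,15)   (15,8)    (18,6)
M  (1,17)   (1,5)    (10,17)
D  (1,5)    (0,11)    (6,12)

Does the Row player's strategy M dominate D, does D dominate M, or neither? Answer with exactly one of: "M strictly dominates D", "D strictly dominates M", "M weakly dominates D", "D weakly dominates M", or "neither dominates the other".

M weakly dominates D

Compare M to D across each choice by the Column player: Left: 1=1, Center: 1>0, Right: 10>6.
M is at least as good everywhere and strictly better somewhere (tied only at Left), so M weakly but not strictly dominates D.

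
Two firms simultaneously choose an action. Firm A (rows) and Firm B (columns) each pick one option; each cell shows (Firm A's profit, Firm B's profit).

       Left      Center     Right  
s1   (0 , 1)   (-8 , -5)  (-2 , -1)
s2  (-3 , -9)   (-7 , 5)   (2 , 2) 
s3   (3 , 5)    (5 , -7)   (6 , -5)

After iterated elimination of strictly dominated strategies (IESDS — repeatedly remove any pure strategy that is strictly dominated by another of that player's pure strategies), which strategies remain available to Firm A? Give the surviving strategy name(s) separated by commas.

s3

Firm A's strategy s1 is strictly dominated by s3 (Left: 3>0, Center: 5>-8, Right: 6>-2) and is removed.
For Firm A, s3 strictly dominates s2 on the remaining columns (Left: 3>-3, Center: 5>-7, Right: 6>2); eliminate s2.
Firm B's strategy Center is strictly dominated by Left (s3: 5>-7) and is removed.
Firm B's strategy Right is strictly dominated by Left (s3: 5>-5) and is removed.
Among the remaining strategies, none is strictly dominated by another pure strategy of the same player, so the elimination stops.
Surviving strategies — Firm A: {s3}; Firm B: {Left}.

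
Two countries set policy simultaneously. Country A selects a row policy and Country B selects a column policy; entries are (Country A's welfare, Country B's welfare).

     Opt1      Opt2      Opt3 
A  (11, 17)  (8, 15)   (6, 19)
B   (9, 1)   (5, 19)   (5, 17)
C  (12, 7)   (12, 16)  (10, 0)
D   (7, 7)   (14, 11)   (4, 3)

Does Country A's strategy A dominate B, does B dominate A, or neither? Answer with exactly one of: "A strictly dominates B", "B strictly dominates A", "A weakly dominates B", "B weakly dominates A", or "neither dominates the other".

Compare A to B across each opponent action: Opt1: 11>9, Opt2: 8>5, Opt3: 6>5.
A gives a strictly higher payoff against each opponent action, so A strictly dominates B.

A strictly dominates B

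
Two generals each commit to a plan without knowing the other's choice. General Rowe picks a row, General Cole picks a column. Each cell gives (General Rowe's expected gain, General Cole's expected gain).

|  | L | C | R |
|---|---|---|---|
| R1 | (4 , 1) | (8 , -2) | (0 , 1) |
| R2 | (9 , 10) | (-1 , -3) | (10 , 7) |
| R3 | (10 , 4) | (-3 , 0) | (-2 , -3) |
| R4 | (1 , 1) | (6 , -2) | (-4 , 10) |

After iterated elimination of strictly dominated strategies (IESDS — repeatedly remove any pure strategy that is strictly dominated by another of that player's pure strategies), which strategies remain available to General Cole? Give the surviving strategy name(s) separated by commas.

L

General Rowe's strategy R4 is strictly dominated by R1 (L: 4>1, C: 8>6, R: 0>-4) and is removed.
Column C is eliminated: L beats it against every remaining row (R1: 1>-2, R2: 10>-3, R3: 4>0).
Row R1 is eliminated: R2 beats it against every remaining column (L: 9>4, R: 10>0).
For General Cole, L strictly dominates R on the remaining rows (R2: 10>7, R3: 4>-3); eliminate R.
For General Rowe, R3 strictly dominates R2 on the remaining columns (L: 10>9); eliminate R2.
Among the remaining strategies, none is strictly dominated by another pure strategy of the same player, so the elimination stops.
Surviving strategies — General Rowe: {R3}; General Cole: {L}.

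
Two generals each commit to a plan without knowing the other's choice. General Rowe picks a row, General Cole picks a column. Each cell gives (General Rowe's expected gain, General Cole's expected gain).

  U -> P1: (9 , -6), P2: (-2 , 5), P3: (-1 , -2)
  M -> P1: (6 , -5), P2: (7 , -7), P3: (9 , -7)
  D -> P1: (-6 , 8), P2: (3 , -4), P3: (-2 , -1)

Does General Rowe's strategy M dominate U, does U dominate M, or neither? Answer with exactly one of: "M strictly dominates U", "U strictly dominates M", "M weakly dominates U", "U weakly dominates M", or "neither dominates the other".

neither dominates the other

M's payoffs vs U's, by General Cole's action — P1: 6<9, P2: 7>-2, P3: 9>-1.
M does better at P2, P3 but worse at P1; neither strategy dominates the other.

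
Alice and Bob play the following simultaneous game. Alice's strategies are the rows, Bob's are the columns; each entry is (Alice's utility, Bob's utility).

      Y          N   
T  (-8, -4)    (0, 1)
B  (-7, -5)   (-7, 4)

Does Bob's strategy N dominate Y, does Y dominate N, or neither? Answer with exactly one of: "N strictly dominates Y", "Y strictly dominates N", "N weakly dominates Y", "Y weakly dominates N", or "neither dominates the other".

N's payoffs vs Y's, by Alice's action — T: 1>-4, B: 4>-5.
Every comparison favours N, so N strictly dominates Y.

N strictly dominates Y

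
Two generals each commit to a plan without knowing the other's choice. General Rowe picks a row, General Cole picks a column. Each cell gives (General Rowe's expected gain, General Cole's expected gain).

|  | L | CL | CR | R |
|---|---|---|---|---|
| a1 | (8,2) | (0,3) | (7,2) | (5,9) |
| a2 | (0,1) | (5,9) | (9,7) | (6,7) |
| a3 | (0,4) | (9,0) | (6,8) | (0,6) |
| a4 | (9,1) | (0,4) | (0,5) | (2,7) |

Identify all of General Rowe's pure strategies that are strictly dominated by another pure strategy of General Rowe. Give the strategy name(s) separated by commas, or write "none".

Nothing dominates a1: a2 at L (8>0); a3 at L (8>0); a4 at CL (0=0).
a2 is not dominated — it holds its own against a1 at CL (5>0); a3 at L (0=0); a4 at CL (5>0).
Nothing dominates a3: a1 at CL (9>0); a2 at L (0=0); a4 at CL (9>0).
Nothing dominates a4: a1 at L (9>8); a2 at L (9>0); a3 at L (9>0).

none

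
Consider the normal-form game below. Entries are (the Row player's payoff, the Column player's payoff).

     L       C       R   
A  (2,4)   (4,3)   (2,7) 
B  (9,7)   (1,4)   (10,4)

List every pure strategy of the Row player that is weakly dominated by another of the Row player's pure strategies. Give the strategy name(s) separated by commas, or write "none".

none

Nothing dominates A: B at C (4>1).
Nothing dominates B: A at L (9>2).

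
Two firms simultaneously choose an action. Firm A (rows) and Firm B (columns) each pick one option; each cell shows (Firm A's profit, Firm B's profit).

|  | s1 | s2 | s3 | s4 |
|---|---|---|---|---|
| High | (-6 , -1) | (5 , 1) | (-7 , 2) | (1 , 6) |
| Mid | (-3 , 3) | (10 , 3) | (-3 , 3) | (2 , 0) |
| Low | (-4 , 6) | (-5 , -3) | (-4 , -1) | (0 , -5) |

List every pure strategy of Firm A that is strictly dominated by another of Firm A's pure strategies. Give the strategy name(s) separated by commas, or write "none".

High, Low

High is strictly dominated by Mid (s1: -3>-6, s2: 10>5, s3: -3>-7, s4: 2>1).
Nothing dominates Mid: High at s1 (-3>-6); Low at s1 (-3>-4).
Low is strictly dominated by Mid (s1: -3>-4, s2: 10>-5, s3: -3>-4, s4: 2>0).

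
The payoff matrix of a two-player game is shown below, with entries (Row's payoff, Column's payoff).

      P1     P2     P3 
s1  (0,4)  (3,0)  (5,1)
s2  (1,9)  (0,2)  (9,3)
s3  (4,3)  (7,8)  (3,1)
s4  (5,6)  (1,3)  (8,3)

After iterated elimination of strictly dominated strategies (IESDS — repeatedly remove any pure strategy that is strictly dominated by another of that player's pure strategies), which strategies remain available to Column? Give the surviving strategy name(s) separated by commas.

P1, P2

Column P3 is eliminated: P1 beats it against every remaining row (s1: 4>1, s2: 9>3, s3: 3>1, s4: 6>3).
Row s1 is eliminated: s3 beats it against every remaining column (P1: 4>0, P2: 7>3).
For Row, s3 strictly dominates s2 on the remaining columns (P1: 4>1, P2: 7>0); eliminate s2.
Among the remaining strategies, none is strictly dominated by another pure strategy of the same player, so the elimination stops.
Surviving strategies — Row: {s3, s4}; Column: {P1, P2}.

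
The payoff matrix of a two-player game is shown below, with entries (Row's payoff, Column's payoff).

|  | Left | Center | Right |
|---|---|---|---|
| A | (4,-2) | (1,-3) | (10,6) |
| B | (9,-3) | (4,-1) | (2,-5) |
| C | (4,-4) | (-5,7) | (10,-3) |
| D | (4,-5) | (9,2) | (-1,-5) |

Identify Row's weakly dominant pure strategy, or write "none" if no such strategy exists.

none

A fails to dominate B at Left (4<9).
B fails to dominate A at Right (2<10).
C fails to dominate A at Center (-5<1).
D fails to dominate A at Right (-1<10).
No single strategy dominates all the others.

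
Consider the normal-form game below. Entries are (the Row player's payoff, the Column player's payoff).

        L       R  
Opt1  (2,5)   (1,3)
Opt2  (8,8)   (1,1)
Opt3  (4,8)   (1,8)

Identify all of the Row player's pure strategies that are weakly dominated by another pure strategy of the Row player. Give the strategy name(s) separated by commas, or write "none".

Opt1: dominated, since Opt2 does at least as well everywhere (L: 8>2, R: 1=1).
Opt2 is not dominated — it holds its own against Opt1 at L (8>2); Opt3 at L (8>4).
Opt2 weakly dominates Opt3 — L: 8>4, R: 1=1.

Opt1, Opt3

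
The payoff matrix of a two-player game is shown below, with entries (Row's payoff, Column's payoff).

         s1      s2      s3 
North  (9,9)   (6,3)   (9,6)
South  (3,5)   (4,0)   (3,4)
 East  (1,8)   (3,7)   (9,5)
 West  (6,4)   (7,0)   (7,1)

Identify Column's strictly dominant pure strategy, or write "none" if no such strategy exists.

s1

s1 vs s2: North: 9>3, South: 5>0, East: 8>7, West: 4>0.
s1 vs s3: North: 9>6, South: 5>4, East: 8>5, West: 4>1.
s1 strictly beats every other strategy against every opponent action, so it is strictly dominant.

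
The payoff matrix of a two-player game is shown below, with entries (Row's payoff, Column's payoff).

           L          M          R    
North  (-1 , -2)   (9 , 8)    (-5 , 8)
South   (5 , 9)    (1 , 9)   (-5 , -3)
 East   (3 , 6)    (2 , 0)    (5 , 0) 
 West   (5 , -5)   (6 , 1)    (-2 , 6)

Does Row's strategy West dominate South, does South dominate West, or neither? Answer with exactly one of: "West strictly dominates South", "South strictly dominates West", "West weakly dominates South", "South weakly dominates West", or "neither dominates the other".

West weakly dominates South

Compare West to South across every action of Column: L: 5=5, M: 6>1, R: -2>-5.
West is at least as good everywhere and strictly better somewhere (tied only at L), so West weakly but not strictly dominates South.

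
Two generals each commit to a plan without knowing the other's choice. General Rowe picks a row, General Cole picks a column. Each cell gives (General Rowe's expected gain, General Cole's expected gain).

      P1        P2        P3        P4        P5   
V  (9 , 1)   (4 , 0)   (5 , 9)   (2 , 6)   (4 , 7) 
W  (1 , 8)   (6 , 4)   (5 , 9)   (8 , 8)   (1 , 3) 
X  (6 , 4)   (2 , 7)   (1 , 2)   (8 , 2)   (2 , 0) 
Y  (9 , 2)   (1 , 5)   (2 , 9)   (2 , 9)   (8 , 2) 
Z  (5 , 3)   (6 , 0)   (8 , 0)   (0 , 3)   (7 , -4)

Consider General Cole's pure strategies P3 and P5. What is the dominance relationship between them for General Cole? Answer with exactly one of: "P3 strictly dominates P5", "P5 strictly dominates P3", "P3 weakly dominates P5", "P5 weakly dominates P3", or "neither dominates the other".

P3's payoffs vs P5's, by General Rowe's action — V: 9>7, W: 9>3, X: 2>0, Y: 9>2, Z: 0>-4.
Every comparison favours P3, so P3 strictly dominates P5.

P3 strictly dominates P5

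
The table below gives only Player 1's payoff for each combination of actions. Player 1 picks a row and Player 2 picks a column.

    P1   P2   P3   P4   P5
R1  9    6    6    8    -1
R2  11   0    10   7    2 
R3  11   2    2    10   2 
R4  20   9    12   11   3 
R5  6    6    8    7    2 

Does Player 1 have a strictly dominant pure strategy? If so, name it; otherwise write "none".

R4 vs R1: P1: 20>9, P2: 9>6, P3: 12>6, P4: 11>8, P5: 3>-1.
R4 vs R2: P1: 20>11, P2: 9>0, P3: 12>10, P4: 11>7, P5: 3>2.
R4 vs R3: P1: 20>11, P2: 9>2, P3: 12>2, P4: 11>10, P5: 3>2.
R4 vs R5: P1: 20>6, P2: 9>6, P3: 12>8, P4: 11>7, P5: 3>2.
R4 strictly beats every other strategy against every opponent action, so it is strictly dominant.

R4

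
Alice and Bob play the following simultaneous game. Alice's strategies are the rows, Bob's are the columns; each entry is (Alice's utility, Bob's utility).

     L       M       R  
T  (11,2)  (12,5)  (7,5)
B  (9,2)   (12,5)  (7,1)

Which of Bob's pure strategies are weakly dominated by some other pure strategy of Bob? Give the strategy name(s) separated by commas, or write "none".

M weakly dominates L — T: 5>2, B: 5>2.
Nothing dominates M: L at T (5>2); R at B (5>1).
M weakly dominates R — T: 5=5, B: 5>1.

L, R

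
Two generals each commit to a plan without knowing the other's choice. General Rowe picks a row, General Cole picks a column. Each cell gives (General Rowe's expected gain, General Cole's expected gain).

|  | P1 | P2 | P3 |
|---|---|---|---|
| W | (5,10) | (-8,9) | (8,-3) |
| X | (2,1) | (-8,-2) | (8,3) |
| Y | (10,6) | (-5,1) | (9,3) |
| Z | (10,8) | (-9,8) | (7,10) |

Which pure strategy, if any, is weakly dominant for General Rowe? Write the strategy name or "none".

Y

Y vs W: P1: 10>5, P2: -5>-8, P3: 9>8.
Y vs X: P1: 10>2, P2: -5>-8, P3: 9>8.
Y vs Z: P1: 10=10, P2: -5>-9, P3: 9>7.
Y is at least as good as every other strategy against every opponent action, so it is weakly dominant.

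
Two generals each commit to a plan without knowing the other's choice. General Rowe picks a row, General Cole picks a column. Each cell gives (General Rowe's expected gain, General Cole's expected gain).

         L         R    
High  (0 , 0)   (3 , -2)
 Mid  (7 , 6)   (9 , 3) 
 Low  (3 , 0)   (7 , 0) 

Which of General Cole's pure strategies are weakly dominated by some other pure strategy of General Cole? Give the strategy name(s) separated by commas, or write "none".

R

Nothing dominates L: R at High (0>-2).
R is weakly dominated by L (High: 0>-2, Mid: 6>3, Low: 0=0).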